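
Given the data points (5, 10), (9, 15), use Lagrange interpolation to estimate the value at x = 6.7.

Lagrange interpolation formula:
P(x) = Σ yᵢ × Lᵢ(x)
where Lᵢ(x) = Π_{j≠i} (x - xⱼ)/(xᵢ - xⱼ)

L_0(6.7) = (6.7 - 9)/(5 - 9) = 0.575000
L_1(6.7) = (6.7 - 5)/(9 - 5) = 0.425000

P(6.7) = 10×L_0(6.7) + 15×L_1(6.7)
P(6.7) = 12.125000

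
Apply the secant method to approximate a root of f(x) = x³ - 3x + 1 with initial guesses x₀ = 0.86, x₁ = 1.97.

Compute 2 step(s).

f(x) = x³ - 3x + 1
x₀ = 0.86, x₁ = 1.97

Secant formula: x_{n+1} = x_n - f(x_n)(x_n - x_{n-1})/(f(x_n) - f(x_{n-1}))

Iteration 1:
  f(0.860000) = -0.943944
  f(1.970000) = 2.735373
  x_2 = 1.970000 - 2.735373×(1.970000 - 0.860000)/(2.735373 - (-0.943944))
       = 1.144775
Iteration 2:
  f(1.970000) = 2.735373
  f(1.144775) = -0.934086
  x_3 = 1.144775 - (-0.934086)×(1.144775 - 1.970000)/(-0.934086 - 2.735373)
       = 1.354842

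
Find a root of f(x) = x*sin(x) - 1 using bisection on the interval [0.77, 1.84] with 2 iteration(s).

f(x) = x*sin(x) - 1
Initial interval: [0.77, 1.84]

Iteration 1:
  c_1 = (0.770000 + 1.840000)/2 = 1.305000
  f(c_1) = f(1.305000) = 0.259173
  f(a) × f(c) < 0, new interval: [0.770000, 1.305000]
Iteration 2:
  c_2 = (0.770000 + 1.305000)/2 = 1.037500
  f(c_2) = f(1.037500) = -0.106571
  f(a) × f(c) ≥ 0, new interval: [1.037500, 1.305000]

After 2 iteration(s), the approximation is c_2 = 1.037500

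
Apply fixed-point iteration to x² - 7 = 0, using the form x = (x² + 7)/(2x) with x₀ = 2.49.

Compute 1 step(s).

Equation: x² - 7 = 0
Fixed-point form: x = (x² + 7)/(2x)
x₀ = 2.49

x_1 = g(2.490000) = 2.650622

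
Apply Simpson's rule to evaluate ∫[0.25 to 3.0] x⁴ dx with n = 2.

f(x) = x⁴
a = 0.25, b = 3.0, n = 2
h = (b - a)/n = 1.375000

Simpson's rule: (h/3)[f(x₀) + 4f(x₁) + 2f(x₂) + ... + f(xₙ)]

x_0 = 0.2500, f(x_0) = 0.003906, coefficient = 1
x_1 = 1.6250, f(x_1) = 6.972900, coefficient = 4
x_2 = 3.0000, f(x_2) = 81.000000, coefficient = 1

I ≈ (1.375000/3) × 108.895508 = 49.910441
Exact value: 48.599805
Error: 1.310636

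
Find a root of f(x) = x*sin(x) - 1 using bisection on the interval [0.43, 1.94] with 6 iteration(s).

f(x) = x*sin(x) - 1
Initial interval: [0.43, 1.94]

Iteration 1:
  c_1 = (0.430000 + 1.940000)/2 = 1.185000
  f(c_1) = f(1.185000) = 0.097901
  f(a) × f(c) < 0, new interval: [0.430000, 1.185000]
Iteration 2:
  c_2 = (0.430000 + 1.185000)/2 = 0.807500
  f(c_2) = f(0.807500) = -0.416532
  f(a) × f(c) ≥ 0, new interval: [0.807500, 1.185000]
Iteration 3:
  c_3 = (0.807500 + 1.185000)/2 = 0.996250
  f(c_3) = f(0.996250) = -0.163709
  f(a) × f(c) ≥ 0, new interval: [0.996250, 1.185000]
Iteration 4:
  c_4 = (0.996250 + 1.185000)/2 = 1.090625
  f(c_4) = f(1.090625) = -0.032707
  f(a) × f(c) ≥ 0, new interval: [1.090625, 1.185000]
Iteration 5:
  c_5 = (1.090625 + 1.185000)/2 = 1.137813
  f(c_5) = f(1.137813) = 0.032813
  f(a) × f(c) < 0, new interval: [1.090625, 1.137813]
Iteration 6:
  c_6 = (1.090625 + 1.137813)/2 = 1.114219
  f(c_6) = f(1.114219) = 0.000086
  f(a) × f(c) < 0, new interval: [1.090625, 1.114219]

After 6 iteration(s), the approximation is c_6 = 1.114219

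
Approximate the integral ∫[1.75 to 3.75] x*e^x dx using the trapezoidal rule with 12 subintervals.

f(x) = x*e^x
a = 1.75, b = 3.75, n = 12
h = (b - a)/n = 0.166667

Trapezoidal rule: (h/2)[f(x₀) + 2f(x₁) + 2f(x₂) + ... + f(xₙ)]

x_0 = 1.7500, f(x_0) = 10.070555, coefficient = 1
x_1 = 1.9167, f(x_1) = 13.029998, coefficient = 2
x_2 = 2.0833, f(x_2) = 16.731656, coefficient = 2
x_3 = 2.2500, f(x_3) = 21.347406, coefficient = 2
x_4 = 2.4167, f(x_4) = 27.087053, coefficient = 2
x_5 = 2.5833, f(x_5) = 34.206439, coefficient = 2
x_6 = 2.7500, f(x_6) = 43.017238, coefficient = 2
x_7 = 2.9167, f(x_7) = 53.898793, coefficient = 2
x_8 = 3.0833, f(x_8) = 67.312409, coefficient = 2
x_9 = 3.2500, f(x_9) = 83.818605, coefficient = 2
x_10 = 3.4167, f(x_10) = 104.097929, coefficient = 2
x_11 = 3.5833, f(x_11) = 128.976059, coefficient = 2
x_12 = 3.7500, f(x_12) = 159.454058, coefficient = 1

I ≈ (0.166667/2) × 1356.571778 = 113.047648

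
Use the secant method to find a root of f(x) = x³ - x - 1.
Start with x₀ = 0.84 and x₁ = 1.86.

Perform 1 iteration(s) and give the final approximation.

f(x) = x³ - x - 1
x₀ = 0.84, x₁ = 1.86

Secant formula: x_{n+1} = x_n - f(x_n)(x_n - x_{n-1})/(f(x_n) - f(x_{n-1}))

Iteration 1:
  f(0.840000) = -1.247296
  f(1.860000) = 3.574856
  x_2 = 1.860000 - 3.574856×(1.860000 - 0.840000)/(3.574856 - (-1.247296))
       = 1.103833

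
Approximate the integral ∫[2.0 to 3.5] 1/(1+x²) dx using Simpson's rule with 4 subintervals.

f(x) = 1/(1+x²)
a = 2.0, b = 3.5, n = 4
h = (b - a)/n = 0.375000

Simpson's rule: (h/3)[f(x₀) + 4f(x₁) + 2f(x₂) + ... + f(xₙ)]

x_0 = 2.0000, f(x_0) = 0.200000, coefficient = 1
x_1 = 2.3750, f(x_1) = 0.150588, coefficient = 4
x_2 = 2.7500, f(x_2) = 0.116788, coefficient = 2
x_3 = 3.1250, f(x_3) = 0.092888, coefficient = 4
x_4 = 3.5000, f(x_4) = 0.075472, coefficient = 1

I ≈ (0.375000/3) × 1.482954 = 0.185369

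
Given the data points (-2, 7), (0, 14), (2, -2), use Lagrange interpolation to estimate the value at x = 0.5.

Lagrange interpolation formula:
P(x) = Σ yᵢ × Lᵢ(x)
where Lᵢ(x) = Π_{j≠i} (x - xⱼ)/(xᵢ - xⱼ)

L_0(0.5) = (0.5 - 0)/(-2 - 0) × (0.5 - 2)/(-2 - 2) = -0.093750
L_1(0.5) = (0.5 - (-2))/(0 - (-2)) × (0.5 - 2)/(0 - 2) = 0.937500
L_2(0.5) = (0.5 - (-2))/(2 - (-2)) × (0.5 - 0)/(2 - 0) = 0.156250

P(0.5) = 7×L_0(0.5) + 14×L_1(0.5) + (-2)×L_2(0.5)
P(0.5) = 12.156250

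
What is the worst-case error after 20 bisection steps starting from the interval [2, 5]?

Bisection error bound: |error| ≤ (b-a)/2^n
|error| ≤ (5 - 2)/2^20 = 3/2^20
|error| ≤ 0.0000028610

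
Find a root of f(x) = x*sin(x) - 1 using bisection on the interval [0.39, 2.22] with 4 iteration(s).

f(x) = x*sin(x) - 1
Initial interval: [0.39, 2.22]

Iteration 1:
  c_1 = (0.390000 + 2.220000)/2 = 1.305000
  f(c_1) = f(1.305000) = 0.259173
  f(a) × f(c) < 0, new interval: [0.390000, 1.305000]
Iteration 2:
  c_2 = (0.390000 + 1.305000)/2 = 0.847500
  f(c_2) = f(0.847500) = -0.364690
  f(a) × f(c) ≥ 0, new interval: [0.847500, 1.305000]
Iteration 3:
  c_3 = (0.847500 + 1.305000)/2 = 1.076250
  f(c_3) = f(1.076250) = -0.052702
  f(a) × f(c) ≥ 0, new interval: [1.076250, 1.305000]
Iteration 4:
  c_4 = (1.076250 + 1.305000)/2 = 1.190625
  f(c_4) = f(1.190625) = 0.105616
  f(a) × f(c) < 0, new interval: [1.076250, 1.190625]

After 4 iteration(s), the approximation is c_4 = 1.190625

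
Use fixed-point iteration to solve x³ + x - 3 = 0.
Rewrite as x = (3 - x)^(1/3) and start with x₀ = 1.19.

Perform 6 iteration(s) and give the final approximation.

Equation: x³ + x - 3 = 0
Fixed-point form: x = (3 - x)^(1/3)
x₀ = 1.19

x_1 = g(1.190000) = 1.218689
x_2 = g(1.218689) = 1.212216
x_3 = g(1.212216) = 1.213682
x_4 = g(1.213682) = 1.213350
x_5 = g(1.213350) = 1.213426
x_6 = g(1.213426) = 1.213409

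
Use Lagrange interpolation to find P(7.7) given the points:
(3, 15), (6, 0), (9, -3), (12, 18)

Lagrange interpolation formula:
P(x) = Σ yᵢ × Lᵢ(x)
where Lᵢ(x) = Π_{j≠i} (x - xⱼ)/(xᵢ - xⱼ)

L_0(7.7) = (7.7 - 6)/(3 - 6) × (7.7 - 9)/(3 - 9) × (7.7 - 12)/(3 - 12) = -0.058660
L_1(7.7) = (7.7 - 3)/(6 - 3) × (7.7 - 9)/(6 - 9) × (7.7 - 12)/(6 - 12) = 0.486537
L_2(7.7) = (7.7 - 3)/(9 - 3) × (7.7 - 6)/(9 - 6) × (7.7 - 12)/(9 - 12) = 0.636241
L_3(7.7) = (7.7 - 3)/(12 - 3) × (7.7 - 6)/(12 - 6) × (7.7 - 9)/(12 - 9) = -0.064117

P(7.7) = 15×L_0(7.7) + 0×L_1(7.7) + (-3)×L_2(7.7) + 18×L_3(7.7)
P(7.7) = -3.942741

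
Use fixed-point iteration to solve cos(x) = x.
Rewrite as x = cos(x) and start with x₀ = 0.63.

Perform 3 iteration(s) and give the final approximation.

Equation: cos(x) = x
Fixed-point form: x = cos(x)
x₀ = 0.63

x_1 = g(0.630000) = 0.808028
x_2 = g(0.808028) = 0.690926
x_3 = g(0.690926) = 0.770656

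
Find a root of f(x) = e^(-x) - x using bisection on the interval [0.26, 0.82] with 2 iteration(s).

f(x) = e^(-x) - x
Initial interval: [0.26, 0.82]

Iteration 1:
  c_1 = (0.260000 + 0.820000)/2 = 0.540000
  f(c_1) = f(0.540000) = 0.042748
  f(a) × f(c) ≥ 0, new interval: [0.540000, 0.820000]
Iteration 2:
  c_2 = (0.540000 + 0.820000)/2 = 0.680000
  f(c_2) = f(0.680000) = -0.173383
  f(a) × f(c) < 0, new interval: [0.540000, 0.680000]

After 2 iteration(s), the approximation is c_2 = 0.680000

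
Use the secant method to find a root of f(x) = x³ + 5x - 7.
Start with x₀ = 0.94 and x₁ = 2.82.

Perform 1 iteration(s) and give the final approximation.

f(x) = x³ + 5x - 7
x₀ = 0.94, x₁ = 2.82

Secant formula: x_{n+1} = x_n - f(x_n)(x_n - x_{n-1})/(f(x_n) - f(x_{n-1}))

Iteration 1:
  f(0.940000) = -1.469416
  f(2.820000) = 29.525768
  x_2 = 2.820000 - 29.525768×(2.820000 - 0.940000)/(29.525768 - (-1.469416))
       = 1.029127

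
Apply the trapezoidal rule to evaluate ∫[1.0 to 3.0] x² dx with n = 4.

f(x) = x²
a = 1.0, b = 3.0, n = 4
h = (b - a)/n = 0.500000

Trapezoidal rule: (h/2)[f(x₀) + 2f(x₁) + 2f(x₂) + ... + f(xₙ)]

x_0 = 1.0000, f(x_0) = 1.000000, coefficient = 1
x_1 = 1.5000, f(x_1) = 2.250000, coefficient = 2
x_2 = 2.0000, f(x_2) = 4.000000, coefficient = 2
x_3 = 2.5000, f(x_3) = 6.250000, coefficient = 2
x_4 = 3.0000, f(x_4) = 9.000000, coefficient = 1

I ≈ (0.500000/2) × 35.000000 = 8.750000
Exact value: 8.666667
Error: 0.083333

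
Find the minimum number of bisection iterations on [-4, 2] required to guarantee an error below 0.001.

We need (b-a)/2^n ≤ 0.001
(2 - (-4))/2^n ≤ 0.001
6/2^n ≤ 0.001
2^n ≥ 6000
n ≥ log₂(6000) = 12.55
n ≥ 13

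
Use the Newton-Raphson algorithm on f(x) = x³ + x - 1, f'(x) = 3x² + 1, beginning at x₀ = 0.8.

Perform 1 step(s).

f(x) = x³ + x - 1
f'(x) = 3x² + 1
x₀ = 0.8

Newton-Raphson formula: x_{n+1} = x_n - f(x_n)/f'(x_n)

Iteration 1:
  f(0.800000) = 0.312000
  f'(0.800000) = 2.920000
  x_1 = 0.800000 - 0.312000/2.920000 = 0.693151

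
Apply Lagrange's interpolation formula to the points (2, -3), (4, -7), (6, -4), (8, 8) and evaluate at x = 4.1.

Lagrange interpolation formula:
P(x) = Σ yᵢ × Lᵢ(x)
where Lᵢ(x) = Π_{j≠i} (x - xⱼ)/(xᵢ - xⱼ)

L_0(4.1) = (4.1 - 4)/(2 - 4) × (4.1 - 6)/(2 - 6) × (4.1 - 8)/(2 - 8) = -0.015437
L_1(4.1) = (4.1 - 2)/(4 - 2) × (4.1 - 6)/(4 - 6) × (4.1 - 8)/(4 - 8) = 0.972563
L_2(4.1) = (4.1 - 2)/(6 - 2) × (4.1 - 4)/(6 - 4) × (4.1 - 8)/(6 - 8) = 0.051187
L_3(4.1) = (4.1 - 2)/(8 - 2) × (4.1 - 4)/(8 - 4) × (4.1 - 6)/(8 - 6) = -0.008312

P(4.1) = (-3)×L_0(4.1) + (-7)×L_1(4.1) + (-4)×L_2(4.1) + 8×L_3(4.1)
P(4.1) = -7.032875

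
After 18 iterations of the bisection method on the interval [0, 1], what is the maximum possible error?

Bisection error bound: |error| ≤ (b-a)/2^n
|error| ≤ (1 - 0)/2^18 = 1/2^18
|error| ≤ 0.0000038147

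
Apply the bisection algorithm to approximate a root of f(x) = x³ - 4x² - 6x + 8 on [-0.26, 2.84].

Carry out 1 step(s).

f(x) = x³ - 4x² - 6x + 8
Initial interval: [-0.26, 2.84]

Iteration 1:
  c_1 = (-0.260000 + 2.840000)/2 = 1.290000
  f(c_1) = f(1.290000) = -4.249711
  f(a) × f(c) < 0, new interval: [-0.260000, 1.290000]

After 1 iteration(s), the approximation is c_1 = 1.290000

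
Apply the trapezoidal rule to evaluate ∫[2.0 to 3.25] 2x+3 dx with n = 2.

f(x) = 2x+3
a = 2.0, b = 3.25, n = 2
h = (b - a)/n = 0.625000

Trapezoidal rule: (h/2)[f(x₀) + 2f(x₁) + 2f(x₂) + ... + f(xₙ)]

x_0 = 2.0000, f(x_0) = 7.000000, coefficient = 1
x_1 = 2.6250, f(x_1) = 8.250000, coefficient = 2
x_2 = 3.2500, f(x_2) = 9.500000, coefficient = 1

I ≈ (0.625000/2) × 33.000000 = 10.312500
Exact value: 10.312500
Error: 0.000000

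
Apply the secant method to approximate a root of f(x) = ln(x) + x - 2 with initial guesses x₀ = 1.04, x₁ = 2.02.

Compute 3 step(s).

f(x) = ln(x) + x - 2
x₀ = 1.04, x₁ = 2.02

Secant formula: x_{n+1} = x_n - f(x_n)(x_n - x_{n-1})/(f(x_n) - f(x_{n-1}))

Iteration 1:
  f(1.040000) = -0.920779
  f(2.020000) = 0.723098
  x_2 = 2.020000 - 0.723098×(2.020000 - 1.040000)/(0.723098 - (-0.920779))
       = 1.588924
Iteration 2:
  f(2.020000) = 0.723098
  f(1.588924) = 0.051981
  x_3 = 1.588924 - 0.051981×(1.588924 - 2.020000)/(0.051981 - 0.723098)
       = 1.555535
Iteration 3:
  f(1.588924) = 0.051981
  f(1.555535) = -0.002645
  x_4 = 1.555535 - (-0.002645)×(1.555535 - 1.588924)/(-0.002645 - 0.051981)
       = 1.557152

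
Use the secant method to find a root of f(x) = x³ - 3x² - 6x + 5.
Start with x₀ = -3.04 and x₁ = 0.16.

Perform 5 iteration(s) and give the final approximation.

f(x) = x³ - 3x² - 6x + 5
x₀ = -3.04, x₁ = 0.16

Secant formula: x_{n+1} = x_n - f(x_n)(x_n - x_{n-1})/(f(x_n) - f(x_{n-1}))

Iteration 1:
  f(-3.040000) = -32.579264
  f(0.160000) = 3.967296
  x_2 = 0.160000 - 3.967296×(0.160000 - (-3.040000))/(3.967296 - (-32.579264))
       = -0.187375
Iteration 2:
  f(0.160000) = 3.967296
  f(-0.187375) = 6.012341
  x_3 = -0.187375 - 6.012341×(-0.187375 - 0.160000)/(6.012341 - 3.967296)
       = 0.833891
Iteration 3:
  f(-0.187375) = 6.012341
  f(0.833891) = -1.509603
  x_4 = 0.833891 - (-1.509603)×(0.833891 - (-0.187375))/(-1.509603 - 6.012341)
       = 0.628930
Iteration 4:
  f(0.833891) = -1.509603
  f(0.628930) = 0.288536
  x_5 = 0.628930 - 0.288536×(0.628930 - 0.833891)/(0.288536 - (-1.509603))
       = 0.661819
Iteration 5:
  f(0.628930) = 0.288536
  f(0.661819) = 0.004954
  x_6 = 0.661819 - 0.004954×(0.661819 - 0.628930)/(0.004954 - 0.288536)
       = 0.662393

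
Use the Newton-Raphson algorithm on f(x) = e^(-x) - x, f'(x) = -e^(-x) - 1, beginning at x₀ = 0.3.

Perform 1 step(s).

f(x) = e^(-x) - x
f'(x) = -e^(-x) - 1
x₀ = 0.3

Newton-Raphson formula: x_{n+1} = x_n - f(x_n)/f'(x_n)

Iteration 1:
  f(0.300000) = 0.440818
  f'(0.300000) = -1.740818
  x_1 = 0.300000 - 0.440818/(-1.740818) = 0.553225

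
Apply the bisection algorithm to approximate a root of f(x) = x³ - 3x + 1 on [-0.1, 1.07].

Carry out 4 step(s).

f(x) = x³ - 3x + 1
Initial interval: [-0.1, 1.07]

Iteration 1:
  c_1 = (-0.100000 + 1.070000)/2 = 0.485000
  f(c_1) = f(0.485000) = -0.340916
  f(a) × f(c) < 0, new interval: [-0.100000, 0.485000]
Iteration 2:
  c_2 = (-0.100000 + 0.485000)/2 = 0.192500
  f(c_2) = f(0.192500) = 0.429633
  f(a) × f(c) ≥ 0, new interval: [0.192500, 0.485000]
Iteration 3:
  c_3 = (0.192500 + 0.485000)/2 = 0.338750
  f(c_3) = f(0.338750) = 0.022622
  f(a) × f(c) ≥ 0, new interval: [0.338750, 0.485000]
Iteration 4:
  c_4 = (0.338750 + 0.485000)/2 = 0.411875
  f(c_4) = f(0.411875) = -0.165754
  f(a) × f(c) < 0, new interval: [0.338750, 0.411875]

After 4 iteration(s), the approximation is c_4 = 0.411875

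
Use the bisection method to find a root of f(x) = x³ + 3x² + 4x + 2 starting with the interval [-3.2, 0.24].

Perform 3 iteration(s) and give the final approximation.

f(x) = x³ + 3x² + 4x + 2
Initial interval: [-3.2, 0.24]

Iteration 1:
  c_1 = (-3.200000 + 0.240000)/2 = -1.480000
  f(c_1) = f(-1.480000) = -0.590592
  f(a) × f(c) ≥ 0, new interval: [-1.480000, 0.240000]
Iteration 2:
  c_2 = (-1.480000 + 0.240000)/2 = -0.620000
  f(c_2) = f(-0.620000) = 0.434872
  f(a) × f(c) < 0, new interval: [-1.480000, -0.620000]
Iteration 3:
  c_3 = (-1.480000 + (-0.620000))/2 = -1.050000
  f(c_3) = f(-1.050000) = -0.050125
  f(a) × f(c) ≥ 0, new interval: [-1.050000, -0.620000]

After 3 iteration(s), the approximation is c_3 = -1.050000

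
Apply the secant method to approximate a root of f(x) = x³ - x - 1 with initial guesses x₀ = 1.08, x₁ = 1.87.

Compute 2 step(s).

f(x) = x³ - x - 1
x₀ = 1.08, x₁ = 1.87

Secant formula: x_{n+1} = x_n - f(x_n)(x_n - x_{n-1})/(f(x_n) - f(x_{n-1}))

Iteration 1:
  f(1.080000) = -0.820288
  f(1.870000) = 3.669203
  x_2 = 1.870000 - 3.669203×(1.870000 - 1.080000)/(3.669203 - (-0.820288))
       = 1.224343
Iteration 2:
  f(1.870000) = 3.669203
  f(1.224343) = -0.389033
  x_3 = 1.224343 - (-0.389033)×(1.224343 - 1.870000)/(-0.389033 - 3.669203)
       = 1.286238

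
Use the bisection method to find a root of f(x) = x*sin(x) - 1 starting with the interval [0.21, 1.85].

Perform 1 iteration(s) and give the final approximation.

f(x) = x*sin(x) - 1
Initial interval: [0.21, 1.85]

Iteration 1:
  c_1 = (0.210000 + 1.850000)/2 = 1.030000
  f(c_1) = f(1.030000) = -0.116982
  f(a) × f(c) ≥ 0, new interval: [1.030000, 1.850000]

After 1 iteration(s), the approximation is c_1 = 1.030000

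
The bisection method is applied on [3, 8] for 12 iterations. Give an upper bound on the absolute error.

Bisection error bound: |error| ≤ (b-a)/2^n
|error| ≤ (8 - 3)/2^12 = 5/2^12
|error| ≤ 0.0012207031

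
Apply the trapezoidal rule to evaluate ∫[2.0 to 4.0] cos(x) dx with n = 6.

f(x) = cos(x)
a = 2.0, b = 4.0, n = 6
h = (b - a)/n = 0.333333

Trapezoidal rule: (h/2)[f(x₀) + 2f(x₁) + 2f(x₂) + ... + f(xₙ)]

x_0 = 2.0000, f(x_0) = -0.416147, coefficient = 1
x_1 = 2.3333, f(x_1) = -0.690758, coefficient = 2
x_2 = 2.6667, f(x_2) = -0.889327, coefficient = 2
x_3 = 3.0000, f(x_3) = -0.989992, coefficient = 2
x_4 = 3.3333, f(x_4) = -0.981674, coefficient = 2
x_5 = 3.6667, f(x_5) = -0.865287, coefficient = 2
x_6 = 4.0000, f(x_6) = -0.653644, coefficient = 1

I ≈ (0.333333/2) × -9.903867 = -1.650644
Exact value: -1.666100
Error: 0.015455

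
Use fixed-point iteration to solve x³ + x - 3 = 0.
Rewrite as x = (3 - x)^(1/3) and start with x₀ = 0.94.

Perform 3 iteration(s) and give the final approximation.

Equation: x³ + x - 3 = 0
Fixed-point form: x = (3 - x)^(1/3)
x₀ = 0.94

x_1 = g(0.940000) = 1.272396
x_2 = g(1.272396) = 1.199908
x_3 = g(1.199908) = 1.216461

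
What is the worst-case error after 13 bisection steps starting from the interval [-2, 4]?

Bisection error bound: |error| ≤ (b-a)/2^n
|error| ≤ (4 - (-2))/2^13 = 6/2^13
|error| ≤ 0.0007324219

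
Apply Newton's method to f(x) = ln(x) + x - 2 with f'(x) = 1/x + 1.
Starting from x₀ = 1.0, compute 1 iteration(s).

f(x) = ln(x) + x - 2
f'(x) = 1/x + 1
x₀ = 1.0

Newton-Raphson formula: x_{n+1} = x_n - f(x_n)/f'(x_n)

Iteration 1:
  f(1.000000) = -1.000000
  f'(1.000000) = 2.000000
  x_1 = 1.000000 - (-1.000000)/2.000000 = 1.500000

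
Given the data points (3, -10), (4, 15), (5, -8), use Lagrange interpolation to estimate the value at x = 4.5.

Lagrange interpolation formula:
P(x) = Σ yᵢ × Lᵢ(x)
where Lᵢ(x) = Π_{j≠i} (x - xⱼ)/(xᵢ - xⱼ)

L_0(4.5) = (4.5 - 4)/(3 - 4) × (4.5 - 5)/(3 - 5) = -0.125000
L_1(4.5) = (4.5 - 3)/(4 - 3) × (4.5 - 5)/(4 - 5) = 0.750000
L_2(4.5) = (4.5 - 3)/(5 - 3) × (4.5 - 4)/(5 - 4) = 0.375000

P(4.5) = (-10)×L_0(4.5) + 15×L_1(4.5) + (-8)×L_2(4.5)
P(4.5) = 9.500000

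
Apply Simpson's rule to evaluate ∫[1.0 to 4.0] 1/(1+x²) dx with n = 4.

f(x) = 1/(1+x²)
a = 1.0, b = 4.0, n = 4
h = (b - a)/n = 0.750000

Simpson's rule: (h/3)[f(x₀) + 4f(x₁) + 2f(x₂) + ... + f(xₙ)]

x_0 = 1.0000, f(x_0) = 0.500000, coefficient = 1
x_1 = 1.7500, f(x_1) = 0.246154, coefficient = 4
x_2 = 2.5000, f(x_2) = 0.137931, coefficient = 2
x_3 = 3.2500, f(x_3) = 0.086486, coefficient = 4
x_4 = 4.0000, f(x_4) = 0.058824, coefficient = 1

I ≈ (0.750000/3) × 2.165247 = 0.541312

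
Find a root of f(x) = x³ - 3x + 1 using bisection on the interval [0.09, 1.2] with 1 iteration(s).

f(x) = x³ - 3x + 1
Initial interval: [0.09, 1.2]

Iteration 1:
  c_1 = (0.090000 + 1.200000)/2 = 0.645000
  f(c_1) = f(0.645000) = -0.666664
  f(a) × f(c) < 0, new interval: [0.090000, 0.645000]

After 1 iteration(s), the approximation is c_1 = 0.645000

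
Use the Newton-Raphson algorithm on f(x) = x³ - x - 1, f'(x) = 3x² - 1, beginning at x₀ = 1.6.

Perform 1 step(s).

f(x) = x³ - x - 1
f'(x) = 3x² - 1
x₀ = 1.6

Newton-Raphson formula: x_{n+1} = x_n - f(x_n)/f'(x_n)

Iteration 1:
  f(1.600000) = 1.496000
  f'(1.600000) = 6.680000
  x_1 = 1.600000 - 1.496000/6.680000 = 1.376048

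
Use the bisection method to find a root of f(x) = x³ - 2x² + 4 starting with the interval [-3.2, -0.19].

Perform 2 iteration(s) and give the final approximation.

f(x) = x³ - 2x² + 4
Initial interval: [-3.2, -0.19]

Iteration 1:
  c_1 = (-3.200000 + (-0.190000))/2 = -1.695000
  f(c_1) = f(-1.695000) = -6.615827
  f(a) × f(c) ≥ 0, new interval: [-1.695000, -0.190000]
Iteration 2:
  c_2 = (-1.695000 + (-0.190000))/2 = -0.942500
  f(c_2) = f(-0.942500) = 1.386159
  f(a) × f(c) < 0, new interval: [-1.695000, -0.942500]

After 2 iteration(s), the approximation is c_2 = -0.942500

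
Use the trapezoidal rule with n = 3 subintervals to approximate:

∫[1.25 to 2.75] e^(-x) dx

f(x) = e^(-x)
a = 1.25, b = 2.75, n = 3
h = (b - a)/n = 0.500000

Trapezoidal rule: (h/2)[f(x₀) + 2f(x₁) + 2f(x₂) + ... + f(xₙ)]

x_0 = 1.2500, f(x_0) = 0.286505, coefficient = 1
x_1 = 1.7500, f(x_1) = 0.173774, coefficient = 2
x_2 = 2.2500, f(x_2) = 0.105399, coefficient = 2
x_3 = 2.7500, f(x_3) = 0.063928, coefficient = 1

I ≈ (0.500000/2) × 0.908779 = 0.227195
Exact value: 0.222577
Error: 0.004618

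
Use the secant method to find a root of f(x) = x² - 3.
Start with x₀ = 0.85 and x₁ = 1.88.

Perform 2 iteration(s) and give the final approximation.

f(x) = x² - 3
x₀ = 0.85, x₁ = 1.88

Secant formula: x_{n+1} = x_n - f(x_n)(x_n - x_{n-1})/(f(x_n) - f(x_{n-1}))

Iteration 1:
  f(0.850000) = -2.277500
  f(1.880000) = 0.534400
  x_2 = 1.880000 - 0.534400×(1.880000 - 0.850000)/(0.534400 - (-2.277500))
       = 1.684249
Iteration 2:
  f(1.880000) = 0.534400
  f(1.684249) = -0.163305
  x_3 = 1.684249 - (-0.163305)×(1.684249 - 1.880000)/(-0.163305 - 0.534400)
       = 1.730067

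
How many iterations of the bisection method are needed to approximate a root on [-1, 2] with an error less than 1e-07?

We need (b-a)/2^n ≤ 1e-07
(2 - (-1))/2^n ≤ 1e-07
3/2^n ≤ 1e-07
2^n ≥ 30000000
n ≥ log₂(30000000) = 24.84
n ≥ 25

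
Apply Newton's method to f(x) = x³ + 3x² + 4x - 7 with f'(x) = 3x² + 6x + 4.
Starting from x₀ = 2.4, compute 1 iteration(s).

f(x) = x³ + 3x² + 4x - 7
f'(x) = 3x² + 6x + 4
x₀ = 2.4

Newton-Raphson formula: x_{n+1} = x_n - f(x_n)/f'(x_n)

Iteration 1:
  f(2.400000) = 33.704000
  f'(2.400000) = 35.680000
  x_1 = 2.400000 - 33.704000/35.680000 = 1.455381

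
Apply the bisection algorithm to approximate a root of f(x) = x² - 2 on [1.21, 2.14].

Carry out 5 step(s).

f(x) = x² - 2
Initial interval: [1.21, 2.14]

Iteration 1:
  c_1 = (1.210000 + 2.140000)/2 = 1.675000
  f(c_1) = f(1.675000) = 0.805625
  f(a) × f(c) < 0, new interval: [1.210000, 1.675000]
Iteration 2:
  c_2 = (1.210000 + 1.675000)/2 = 1.442500
  f(c_2) = f(1.442500) = 0.080806
  f(a) × f(c) < 0, new interval: [1.210000, 1.442500]
Iteration 3:
  c_3 = (1.210000 + 1.442500)/2 = 1.326250
  f(c_3) = f(1.326250) = -0.241061
  f(a) × f(c) ≥ 0, new interval: [1.326250, 1.442500]
Iteration 4:
  c_4 = (1.326250 + 1.442500)/2 = 1.384375
  f(c_4) = f(1.384375) = -0.083506
  f(a) × f(c) ≥ 0, new interval: [1.384375, 1.442500]
Iteration 5:
  c_5 = (1.384375 + 1.442500)/2 = 1.413437
  f(c_5) = f(1.413437) = -0.002194
  f(a) × f(c) ≥ 0, new interval: [1.413437, 1.442500]

After 5 iteration(s), the approximation is c_5 = 1.413437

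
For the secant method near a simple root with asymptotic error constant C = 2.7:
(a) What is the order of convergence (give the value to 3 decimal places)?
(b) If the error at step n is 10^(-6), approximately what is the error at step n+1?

(a) Secant method has superlinear convergence with order φ = (1+√5)/2 ≈ 1.618.
    This means |e_{n+1}| ≈ C|e_n|^1.618.

(b) With |e_n| = 10^(-6) and C = 2.7:
    |e_{n+1}| ≈ 2.7 × (10^(-6))^1.618 = 2.7 × 10^(-9.71)

(a) ≈ 1.618 (golden ratio); (b) |e_{n+1}| ≈ 5.286e-10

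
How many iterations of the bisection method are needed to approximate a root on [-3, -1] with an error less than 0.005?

We need (b-a)/2^n ≤ 0.005
(-1 - (-3))/2^n ≤ 0.005
2/2^n ≤ 0.005
2^n ≥ 400
n ≥ log₂(400) = 8.64
n ≥ 9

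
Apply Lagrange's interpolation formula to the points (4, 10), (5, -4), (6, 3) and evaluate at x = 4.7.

Lagrange interpolation formula:
P(x) = Σ yᵢ × Lᵢ(x)
where Lᵢ(x) = Π_{j≠i} (x - xⱼ)/(xᵢ - xⱼ)

L_0(4.7) = (4.7 - 5)/(4 - 5) × (4.7 - 6)/(4 - 6) = 0.195000
L_1(4.7) = (4.7 - 4)/(5 - 4) × (4.7 - 6)/(5 - 6) = 0.910000
L_2(4.7) = (4.7 - 4)/(6 - 4) × (4.7 - 5)/(6 - 5) = -0.105000

P(4.7) = 10×L_0(4.7) + (-4)×L_1(4.7) + 3×L_2(4.7)
P(4.7) = -2.005000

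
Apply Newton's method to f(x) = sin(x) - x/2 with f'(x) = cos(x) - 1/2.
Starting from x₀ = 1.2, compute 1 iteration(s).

f(x) = sin(x) - x/2
f'(x) = cos(x) - 1/2
x₀ = 1.2

Newton-Raphson formula: x_{n+1} = x_n - f(x_n)/f'(x_n)

Iteration 1:
  f(1.200000) = 0.332039
  f'(1.200000) = -0.137642
  x_1 = 1.200000 - 0.332039/(-0.137642) = 3.612334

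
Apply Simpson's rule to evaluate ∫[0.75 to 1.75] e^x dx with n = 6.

f(x) = e^x
a = 0.75, b = 1.75, n = 6
h = (b - a)/n = 0.166667

Simpson's rule: (h/3)[f(x₀) + 4f(x₁) + 2f(x₂) + ... + f(xₙ)]

x_0 = 0.7500, f(x_0) = 2.117000, coefficient = 1
x_1 = 0.9167, f(x_1) = 2.500940, coefficient = 4
x_2 = 1.0833, f(x_2) = 2.954512, coefficient = 2
x_3 = 1.2500, f(x_3) = 3.490343, coefficient = 4
x_4 = 1.4167, f(x_4) = 4.123353, coefficient = 2
x_5 = 1.5833, f(x_5) = 4.871166, coefficient = 4
x_6 = 1.7500, f(x_6) = 5.754603, coefficient = 1

I ≈ (0.166667/3) × 65.477128 = 3.637618
Exact value: 3.637603
Error: 0.000016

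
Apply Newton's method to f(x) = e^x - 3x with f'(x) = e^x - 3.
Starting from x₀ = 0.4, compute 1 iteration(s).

f(x) = e^x - 3x
f'(x) = e^x - 3
x₀ = 0.4

Newton-Raphson formula: x_{n+1} = x_n - f(x_n)/f'(x_n)

Iteration 1:
  f(0.400000) = 0.291825
  f'(0.400000) = -1.508175
  x_1 = 0.400000 - 0.291825/(-1.508175) = 0.593495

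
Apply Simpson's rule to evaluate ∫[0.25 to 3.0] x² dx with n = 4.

f(x) = x²
a = 0.25, b = 3.0, n = 4
h = (b - a)/n = 0.687500

Simpson's rule: (h/3)[f(x₀) + 4f(x₁) + 2f(x₂) + ... + f(xₙ)]

x_0 = 0.2500, f(x_0) = 0.062500, coefficient = 1
x_1 = 0.9375, f(x_1) = 0.878906, coefficient = 4
x_2 = 1.6250, f(x_2) = 2.640625, coefficient = 2
x_3 = 2.3125, f(x_3) = 5.347656, coefficient = 4
x_4 = 3.0000, f(x_4) = 9.000000, coefficient = 1

I ≈ (0.687500/3) × 39.250000 = 8.994792
Exact value: 8.994792
Error: 0.000000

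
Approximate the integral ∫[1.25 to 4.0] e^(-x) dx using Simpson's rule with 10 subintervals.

f(x) = e^(-x)
a = 1.25, b = 4.0, n = 10
h = (b - a)/n = 0.275000

Simpson's rule: (h/3)[f(x₀) + 4f(x₁) + 2f(x₂) + ... + f(xₙ)]

x_0 = 1.2500, f(x_0) = 0.286505, coefficient = 1
x_1 = 1.5250, f(x_1) = 0.217621, coefficient = 4
x_2 = 1.8000, f(x_2) = 0.165299, coefficient = 2
x_3 = 2.0750, f(x_3) = 0.125556, coefficient = 4
x_4 = 2.3500, f(x_4) = 0.095369, coefficient = 2
x_5 = 2.6250, f(x_5) = 0.072440, coefficient = 4
x_6 = 2.9000, f(x_6) = 0.055023, coefficient = 2
x_7 = 3.1750, f(x_7) = 0.041794, coefficient = 4
x_8 = 3.4500, f(x_8) = 0.031746, coefficient = 2
x_9 = 3.7250, f(x_9) = 0.024113, coefficient = 4
x_10 = 4.0000, f(x_10) = 0.018316, coefficient = 1

I ≈ (0.275000/3) × 2.925792 = 0.268198
Exact value: 0.268189
Error: 0.000008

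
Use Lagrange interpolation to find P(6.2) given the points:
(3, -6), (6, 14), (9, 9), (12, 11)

Lagrange interpolation formula:
P(x) = Σ yᵢ × Lᵢ(x)
where Lᵢ(x) = Π_{j≠i} (x - xⱼ)/(xᵢ - xⱼ)

L_0(6.2) = (6.2 - 6)/(3 - 6) × (6.2 - 9)/(3 - 9) × (6.2 - 12)/(3 - 12) = -0.020049
L_1(6.2) = (6.2 - 3)/(6 - 3) × (6.2 - 9)/(6 - 9) × (6.2 - 12)/(6 - 12) = 0.962370
L_2(6.2) = (6.2 - 3)/(9 - 3) × (6.2 - 6)/(9 - 6) × (6.2 - 12)/(9 - 12) = 0.068741
L_3(6.2) = (6.2 - 3)/(12 - 3) × (6.2 - 6)/(12 - 6) × (6.2 - 9)/(12 - 9) = -0.011062

P(6.2) = (-6)×L_0(6.2) + 14×L_1(6.2) + 9×L_2(6.2) + 11×L_3(6.2)
P(6.2) = 14.090469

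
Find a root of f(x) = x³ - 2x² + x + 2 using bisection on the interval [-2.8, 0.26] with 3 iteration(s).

f(x) = x³ - 2x² + x + 2
Initial interval: [-2.8, 0.26]

Iteration 1:
  c_1 = (-2.800000 + 0.260000)/2 = -1.270000
  f(c_1) = f(-1.270000) = -4.544183
  f(a) × f(c) ≥ 0, new interval: [-1.270000, 0.260000]
Iteration 2:
  c_2 = (-1.270000 + 0.260000)/2 = -0.505000
  f(c_2) = f(-0.505000) = 0.856162
  f(a) × f(c) < 0, new interval: [-1.270000, -0.505000]
Iteration 3:
  c_3 = (-1.270000 + (-0.505000))/2 = -0.887500
  f(c_3) = f(-0.887500) = -1.161857
  f(a) × f(c) ≥ 0, new interval: [-0.887500, -0.505000]

After 3 iteration(s), the approximation is c_3 = -0.887500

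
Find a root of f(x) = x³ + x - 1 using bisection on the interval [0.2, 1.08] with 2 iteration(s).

f(x) = x³ + x - 1
Initial interval: [0.2, 1.08]

Iteration 1:
  c_1 = (0.200000 + 1.080000)/2 = 0.640000
  f(c_1) = f(0.640000) = -0.097856
  f(a) × f(c) ≥ 0, new interval: [0.640000, 1.080000]
Iteration 2:
  c_2 = (0.640000 + 1.080000)/2 = 0.860000
  f(c_2) = f(0.860000) = 0.496056
  f(a) × f(c) < 0, new interval: [0.640000, 0.860000]

After 2 iteration(s), the approximation is c_2 = 0.860000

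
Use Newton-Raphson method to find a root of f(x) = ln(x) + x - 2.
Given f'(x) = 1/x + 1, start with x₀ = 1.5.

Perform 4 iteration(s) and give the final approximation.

f(x) = ln(x) + x - 2
f'(x) = 1/x + 1
x₀ = 1.5

Newton-Raphson formula: x_{n+1} = x_n - f(x_n)/f'(x_n)

Iteration 1:
  f(1.500000) = -0.094535
  f'(1.500000) = 1.666667
  x_1 = 1.500000 - (-0.094535)/1.666667 = 1.556721
Iteration 2:
  f(1.556721) = -0.000697
  f'(1.556721) = 1.642376
  x_2 = 1.556721 - (-0.000697)/1.642376 = 1.557146
Iteration 3:
  f(1.557146) = 0.000000
  f'(1.557146) = 1.642201
  x_3 = 1.557146 - 0.000000/1.642201 = 1.557146
Iteration 4:
  f(1.557146) = 0.000000
  f'(1.557146) = 1.642201
  x_4 = 1.557146 - 0.000000/1.642201 = 1.557146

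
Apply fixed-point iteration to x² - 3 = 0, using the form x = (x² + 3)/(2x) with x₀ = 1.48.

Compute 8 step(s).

Equation: x² - 3 = 0
Fixed-point form: x = (x² + 3)/(2x)
x₀ = 1.48

x_1 = g(1.480000) = 1.753514
x_2 = g(1.753514) = 1.732182
x_3 = g(1.732182) = 1.732051
x_4 = g(1.732051) = 1.732051
x_5 = g(1.732051) = 1.732051
x_6 = g(1.732051) = 1.732051
x_7 = g(1.732051) = 1.732051
x_8 = g(1.732051) = 1.732051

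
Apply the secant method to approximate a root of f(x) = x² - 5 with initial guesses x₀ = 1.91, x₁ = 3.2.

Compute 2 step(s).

f(x) = x² - 5
x₀ = 1.91, x₁ = 3.2

Secant formula: x_{n+1} = x_n - f(x_n)(x_n - x_{n-1})/(f(x_n) - f(x_{n-1}))

Iteration 1:
  f(1.910000) = -1.351900
  f(3.200000) = 5.240000
  x_2 = 3.200000 - 5.240000×(3.200000 - 1.910000)/(5.240000 - (-1.351900))
       = 2.174560
Iteration 2:
  f(3.200000) = 5.240000
  f(2.174560) = -0.271290
  x_3 = 2.174560 - (-0.271290)×(2.174560 - 3.200000)/(-0.271290 - 5.240000)
       = 2.225036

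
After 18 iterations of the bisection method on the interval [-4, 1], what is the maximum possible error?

Bisection error bound: |error| ≤ (b-a)/2^n
|error| ≤ (1 - (-4))/2^18 = 5/2^18
|error| ≤ 0.0000190735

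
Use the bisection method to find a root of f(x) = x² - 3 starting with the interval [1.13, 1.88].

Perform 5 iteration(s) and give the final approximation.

f(x) = x² - 3
Initial interval: [1.13, 1.88]

Iteration 1:
  c_1 = (1.130000 + 1.880000)/2 = 1.505000
  f(c_1) = f(1.505000) = -0.734975
  f(a) × f(c) ≥ 0, new interval: [1.505000, 1.880000]
Iteration 2:
  c_2 = (1.505000 + 1.880000)/2 = 1.692500
  f(c_2) = f(1.692500) = -0.135444
  f(a) × f(c) ≥ 0, new interval: [1.692500, 1.880000]
Iteration 3:
  c_3 = (1.692500 + 1.880000)/2 = 1.786250
  f(c_3) = f(1.786250) = 0.190689
  f(a) × f(c) < 0, new interval: [1.692500, 1.786250]
Iteration 4:
  c_4 = (1.692500 + 1.786250)/2 = 1.739375
  f(c_4) = f(1.739375) = 0.025425
  f(a) × f(c) < 0, new interval: [1.692500, 1.739375]
Iteration 5:
  c_5 = (1.692500 + 1.739375)/2 = 1.715937
  f(c_5) = f(1.715937) = -0.055558
  f(a) × f(c) ≥ 0, new interval: [1.715937, 1.739375]

After 5 iteration(s), the approximation is c_5 = 1.715937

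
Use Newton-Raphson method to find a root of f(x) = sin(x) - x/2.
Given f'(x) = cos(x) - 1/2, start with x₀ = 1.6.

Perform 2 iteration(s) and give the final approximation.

f(x) = sin(x) - x/2
f'(x) = cos(x) - 1/2
x₀ = 1.6

Newton-Raphson formula: x_{n+1} = x_n - f(x_n)/f'(x_n)

Iteration 1:
  f(1.600000) = 0.199574
  f'(1.600000) = -0.529200
  x_1 = 1.600000 - 0.199574/(-0.529200) = 1.977124
Iteration 2:
  f(1.977124) = -0.069983
  f'(1.977124) = -0.895238
  x_2 = 1.977124 - (-0.069983)/(-0.895238) = 1.898951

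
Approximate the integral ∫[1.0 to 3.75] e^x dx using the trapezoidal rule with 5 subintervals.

f(x) = e^x
a = 1.0, b = 3.75, n = 5
h = (b - a)/n = 0.550000

Trapezoidal rule: (h/2)[f(x₀) + 2f(x₁) + 2f(x₂) + ... + f(xₙ)]

x_0 = 1.0000, f(x_0) = 2.718282, coefficient = 1
x_1 = 1.5500, f(x_1) = 4.711470, coefficient = 2
x_2 = 2.1000, f(x_2) = 8.166170, coefficient = 2
x_3 = 2.6500, f(x_3) = 14.154039, coefficient = 2
x_4 = 3.2000, f(x_4) = 24.532530, coefficient = 2
x_5 = 3.7500, f(x_5) = 42.521082, coefficient = 1

I ≈ (0.550000/2) × 148.367782 = 40.801140
Exact value: 39.802800
Error: 0.998340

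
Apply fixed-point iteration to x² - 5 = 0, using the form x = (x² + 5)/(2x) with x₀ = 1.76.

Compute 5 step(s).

Equation: x² - 5 = 0
Fixed-point form: x = (x² + 5)/(2x)
x₀ = 1.76

x_1 = g(1.760000) = 2.300455
x_2 = g(2.300455) = 2.236969
x_3 = g(2.236969) = 2.236068
x_4 = g(2.236068) = 2.236068
x_5 = g(2.236068) = 2.236068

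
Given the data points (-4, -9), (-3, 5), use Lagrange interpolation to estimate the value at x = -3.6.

Lagrange interpolation formula:
P(x) = Σ yᵢ × Lᵢ(x)
where Lᵢ(x) = Π_{j≠i} (x - xⱼ)/(xᵢ - xⱼ)

L_0(-3.6) = (-3.6 - (-3))/(-4 - (-3)) = 0.600000
L_1(-3.6) = (-3.6 - (-4))/(-3 - (-4)) = 0.400000

P(-3.6) = (-9)×L_0(-3.6) + 5×L_1(-3.6)
P(-3.6) = -3.400000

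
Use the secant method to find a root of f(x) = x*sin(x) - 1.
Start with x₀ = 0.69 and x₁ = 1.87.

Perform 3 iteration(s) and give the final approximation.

f(x) = x*sin(x) - 1
x₀ = 0.69, x₁ = 1.87

Secant formula: x_{n+1} = x_n - f(x_n)(x_n - x_{n-1})/(f(x_n) - f(x_{n-1}))

Iteration 1:
  f(0.690000) = -0.560789
  f(1.870000) = 0.786919
  x_2 = 1.870000 - 0.786919×(1.870000 - 0.690000)/(0.786919 - (-0.560789))
       = 1.181005
Iteration 2:
  f(1.870000) = 0.786919
  f(1.181005) = 0.092416
  x_3 = 1.181005 - 0.092416×(1.181005 - 1.870000)/(0.092416 - 0.786919)
       = 1.089322
Iteration 3:
  f(1.181005) = 0.092416
  f(1.089322) = -0.034520
  x_4 = 1.089322 - (-0.034520)×(1.089322 - 1.181005)/(-0.034520 - 0.092416)
       = 1.114255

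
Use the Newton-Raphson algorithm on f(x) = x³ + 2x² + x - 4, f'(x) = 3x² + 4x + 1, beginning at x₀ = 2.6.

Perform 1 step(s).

f(x) = x³ + 2x² + x - 4
f'(x) = 3x² + 4x + 1
x₀ = 2.6

Newton-Raphson formula: x_{n+1} = x_n - f(x_n)/f'(x_n)

Iteration 1:
  f(2.600000) = 29.696000
  f'(2.600000) = 31.680000
  x_1 = 2.600000 - 29.696000/31.680000 = 1.662626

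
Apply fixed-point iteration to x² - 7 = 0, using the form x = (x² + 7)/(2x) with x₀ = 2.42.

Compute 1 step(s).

Equation: x² - 7 = 0
Fixed-point form: x = (x² + 7)/(2x)
x₀ = 2.42

x_1 = g(2.420000) = 2.656281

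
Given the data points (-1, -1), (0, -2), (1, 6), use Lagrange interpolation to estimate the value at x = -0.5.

Lagrange interpolation formula:
P(x) = Σ yᵢ × Lᵢ(x)
where Lᵢ(x) = Π_{j≠i} (x - xⱼ)/(xᵢ - xⱼ)

L_0(-0.5) = (-0.5 - 0)/(-1 - 0) × (-0.5 - 1)/(-1 - 1) = 0.375000
L_1(-0.5) = (-0.5 - (-1))/(0 - (-1)) × (-0.5 - 1)/(0 - 1) = 0.750000
L_2(-0.5) = (-0.5 - (-1))/(1 - (-1)) × (-0.5 - 0)/(1 - 0) = -0.125000

P(-0.5) = (-1)×L_0(-0.5) + (-2)×L_1(-0.5) + 6×L_2(-0.5)
P(-0.5) = -2.625000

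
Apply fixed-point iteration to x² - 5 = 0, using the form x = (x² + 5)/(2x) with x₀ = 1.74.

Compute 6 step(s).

Equation: x² - 5 = 0
Fixed-point form: x = (x² + 5)/(2x)
x₀ = 1.74

x_1 = g(1.740000) = 2.306782
x_2 = g(2.306782) = 2.237152
x_3 = g(2.237152) = 2.236068
x_4 = g(2.236068) = 2.236068
x_5 = g(2.236068) = 2.236068
x_6 = g(2.236068) = 2.236068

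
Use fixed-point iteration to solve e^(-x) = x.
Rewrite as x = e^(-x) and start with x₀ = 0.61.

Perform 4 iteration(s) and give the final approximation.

Equation: e^(-x) = x
Fixed-point form: x = e^(-x)
x₀ = 0.61

x_1 = g(0.610000) = 0.543351
x_2 = g(0.543351) = 0.580799
x_3 = g(0.580799) = 0.559451
x_4 = g(0.559451) = 0.571523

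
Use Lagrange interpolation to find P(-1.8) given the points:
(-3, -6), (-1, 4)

Lagrange interpolation formula:
P(x) = Σ yᵢ × Lᵢ(x)
where Lᵢ(x) = Π_{j≠i} (x - xⱼ)/(xᵢ - xⱼ)

L_0(-1.8) = (-1.8 - (-1))/(-3 - (-1)) = 0.400000
L_1(-1.8) = (-1.8 - (-3))/(-1 - (-3)) = 0.600000

P(-1.8) = (-6)×L_0(-1.8) + 4×L_1(-1.8)
P(-1.8) = 0.000000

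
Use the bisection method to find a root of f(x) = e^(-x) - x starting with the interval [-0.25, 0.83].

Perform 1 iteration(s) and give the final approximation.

f(x) = e^(-x) - x
Initial interval: [-0.25, 0.83]

Iteration 1:
  c_1 = (-0.250000 + 0.830000)/2 = 0.290000
  f(c_1) = f(0.290000) = 0.458264
  f(a) × f(c) ≥ 0, new interval: [0.290000, 0.830000]

After 1 iteration(s), the approximation is c_1 = 0.290000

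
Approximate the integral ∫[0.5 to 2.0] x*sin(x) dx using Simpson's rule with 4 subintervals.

f(x) = x*sin(x)
a = 0.5, b = 2.0, n = 4
h = (b - a)/n = 0.375000

Simpson's rule: (h/3)[f(x₀) + 4f(x₁) + 2f(x₂) + ... + f(xₙ)]

x_0 = 0.5000, f(x_0) = 0.239713, coefficient = 1
x_1 = 0.8750, f(x_1) = 0.671601, coefficient = 4
x_2 = 1.2500, f(x_2) = 1.186231, coefficient = 2
x_3 = 1.6250, f(x_3) = 1.622613, coefficient = 4
x_4 = 2.0000, f(x_4) = 1.818595, coefficient = 1

I ≈ (0.375000/3) × 13.607625 = 1.700953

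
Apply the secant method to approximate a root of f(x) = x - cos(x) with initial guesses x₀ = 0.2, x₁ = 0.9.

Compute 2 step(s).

f(x) = x - cos(x)
x₀ = 0.2, x₁ = 0.9

Secant formula: x_{n+1} = x_n - f(x_n)(x_n - x_{n-1})/(f(x_n) - f(x_{n-1}))

Iteration 1:
  f(0.200000) = -0.780067
  f(0.900000) = 0.278390
  x_2 = 0.900000 - 0.278390×(0.900000 - 0.200000)/(0.278390 - (-0.780067))
       = 0.715889
Iteration 2:
  f(0.900000) = 0.278390
  f(0.715889) = -0.038620
  x_3 = 0.715889 - (-0.038620)×(0.715889 - 0.900000)/(-0.038620 - 0.278390)
       = 0.738319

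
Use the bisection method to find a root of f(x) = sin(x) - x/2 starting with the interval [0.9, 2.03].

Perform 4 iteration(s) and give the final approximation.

f(x) = sin(x) - x/2
Initial interval: [0.9, 2.03]

Iteration 1:
  c_1 = (0.900000 + 2.030000)/2 = 1.465000
  f(c_1) = f(1.465000) = 0.261909
  f(a) × f(c) ≥ 0, new interval: [1.465000, 2.030000]
Iteration 2:
  c_2 = (1.465000 + 2.030000)/2 = 1.747500
  f(c_2) = f(1.747500) = 0.110678
  f(a) × f(c) ≥ 0, new interval: [1.747500, 2.030000]
Iteration 3:
  c_3 = (1.747500 + 2.030000)/2 = 1.888750
  f(c_3) = f(1.888750) = 0.005502
  f(a) × f(c) ≥ 0, new interval: [1.888750, 2.030000]
Iteration 4:
  c_4 = (1.888750 + 2.030000)/2 = 1.959375
  f(c_4) = f(1.959375) = -0.054239
  f(a) × f(c) < 0, new interval: [1.888750, 1.959375]

After 4 iteration(s), the approximation is c_4 = 1.959375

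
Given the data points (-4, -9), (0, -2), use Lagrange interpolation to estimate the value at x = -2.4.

Lagrange interpolation formula:
P(x) = Σ yᵢ × Lᵢ(x)
where Lᵢ(x) = Π_{j≠i} (x - xⱼ)/(xᵢ - xⱼ)

L_0(-2.4) = (-2.4 - 0)/(-4 - 0) = 0.600000
L_1(-2.4) = (-2.4 - (-4))/(0 - (-4)) = 0.400000

P(-2.4) = (-9)×L_0(-2.4) + (-2)×L_1(-2.4)
P(-2.4) = -6.200000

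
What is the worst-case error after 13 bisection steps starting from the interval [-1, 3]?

Bisection error bound: |error| ≤ (b-a)/2^n
|error| ≤ (3 - (-1))/2^13 = 4/2^13
|error| ≤ 0.0004882812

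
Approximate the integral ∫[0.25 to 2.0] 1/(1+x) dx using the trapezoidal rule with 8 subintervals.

f(x) = 1/(1+x)
a = 0.25, b = 2.0, n = 8
h = (b - a)/n = 0.218750

Trapezoidal rule: (h/2)[f(x₀) + 2f(x₁) + 2f(x₂) + ... + f(xₙ)]

x_0 = 0.2500, f(x_0) = 0.800000, coefficient = 1
x_1 = 0.4688, f(x_1) = 0.680851, coefficient = 2
x_2 = 0.6875, f(x_2) = 0.592593, coefficient = 2
x_3 = 0.9062, f(x_3) = 0.524590, coefficient = 2
x_4 = 1.1250, f(x_4) = 0.470588, coefficient = 2
x_5 = 1.3438, f(x_5) = 0.426667, coefficient = 2
x_6 = 1.5625, f(x_6) = 0.390244, coefficient = 2
x_7 = 1.7812, f(x_7) = 0.359551, coefficient = 2
x_8 = 2.0000, f(x_8) = 0.333333, coefficient = 1

I ≈ (0.218750/2) × 8.023500 = 0.877570
Exact value: 0.875469
Error: 0.002102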